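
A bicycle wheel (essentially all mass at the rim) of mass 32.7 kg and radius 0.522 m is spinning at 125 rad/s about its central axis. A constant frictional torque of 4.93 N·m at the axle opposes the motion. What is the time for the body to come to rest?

I = MR² = (32.7)(0.522)² = 8.910 kg·m².
The net torque has magnitude 4.93 N·m, opposing ω.
|α| = τ/I = 4.930/8.910 = 0.5533 rad/s² (deceleration).
0 = ω₀ − |α|t ⇒ t = ω₀/|α| = 125/0.5533 = 225.9 s.

t ≈ 226 s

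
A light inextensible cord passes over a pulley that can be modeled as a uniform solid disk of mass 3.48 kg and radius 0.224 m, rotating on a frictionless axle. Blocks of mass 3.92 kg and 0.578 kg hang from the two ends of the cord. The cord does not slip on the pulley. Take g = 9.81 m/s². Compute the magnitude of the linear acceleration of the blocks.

I = ½MR² = (1/2)(3.48)(0.224)² = 0.08731 kg·m².
Heavier block: m₁g − T₁ = m₁a. Lighter block: T₂ − m₂g = m₂a.
Pulley: (T₁ − T₂)R = Iα = I(a/R), so T₁ − T₂ = (I/R²)a = (1/2)M_p a = 1.740·a.
Adding the three: (m₁ − m₂)g = (m₁ + m₂ + 1.740)a, so a = (3.92 − 0.578)(9.81)/(3.92 + 0.578 + 1.740) = 5.256 m/s².

a ≈ 5.26 m/s²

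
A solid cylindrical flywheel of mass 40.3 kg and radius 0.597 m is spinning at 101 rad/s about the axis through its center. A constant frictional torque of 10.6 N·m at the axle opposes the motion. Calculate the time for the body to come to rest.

t ≈ 68.4 s

I = ½MR² = (1/2)(40.3)(0.597)² = 7.182 kg·m².
The net torque has magnitude 10.6 N·m, opposing ω.
|α| = τ/I = 10.60/7.182 = 1.476 rad/s² (deceleration).
0 = ω₀ − |α|t ⇒ t = ω₀/|α| = 101/1.476 = 68.43 s.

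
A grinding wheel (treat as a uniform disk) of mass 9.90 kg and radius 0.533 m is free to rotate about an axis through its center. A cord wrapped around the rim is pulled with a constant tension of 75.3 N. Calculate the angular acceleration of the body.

I = ½MR² = (1/2)(9.90)(0.533)² = 1.406 kg·m².
τ = F R = (75.3)(0.533) = 40.13 N·m.
Newton's second law for rotation, τ = Iα, gives α = τ/I = 40.13/1.406 = 28.54 rad/s².

α ≈ 28.5 rad/s²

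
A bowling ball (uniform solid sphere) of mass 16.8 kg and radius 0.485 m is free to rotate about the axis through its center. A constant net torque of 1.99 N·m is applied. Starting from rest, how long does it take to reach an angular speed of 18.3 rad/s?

I = (2/5)MR² = (2/5)(16.8)(0.485)² = 1.581 kg·m².
α = τ/I = 1.99/1.581 = 1.259 rad/s².
ω = αt ⇒ t = ω/α = 18.3/1.259 = 14.54 s.

t ≈ 14.5 s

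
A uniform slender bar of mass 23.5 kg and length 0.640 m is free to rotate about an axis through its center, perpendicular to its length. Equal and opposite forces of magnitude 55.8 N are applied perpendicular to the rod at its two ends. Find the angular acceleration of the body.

α ≈ 44.5 rad/s²

I = (1/12)ML² = (1/12)(23.5)(0.640)² = 0.8021 kg·m².
The couple gives τ = F·(L/2) + F·(L/2) = F L = (55.8)(0.640) = 35.71 N·m.
Newton's second law for rotation, τ = Iα, gives α = τ/I = 35.71/0.8021 = 44.52 rad/s².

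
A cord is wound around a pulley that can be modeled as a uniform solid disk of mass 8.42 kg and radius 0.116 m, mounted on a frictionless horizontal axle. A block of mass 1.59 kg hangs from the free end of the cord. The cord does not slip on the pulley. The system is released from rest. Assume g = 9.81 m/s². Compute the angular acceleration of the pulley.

α ≈ 23.2 rad/s²

I = ½MR² = (1/2)(8.42)(0.116)² = 0.05665 kg·m².
Block: mg − T = ma. Pulley: TR = Iα. No-slip: a = αR, so T = (I/R²)a = 4.210·a.
Then mg = (m + 4.210)a, so a = (1.59)(9.81)/(1.59 + 4.210) = 2.689 m/s².
α = a/R = 2.689/0.116 = 23.18 rad/s².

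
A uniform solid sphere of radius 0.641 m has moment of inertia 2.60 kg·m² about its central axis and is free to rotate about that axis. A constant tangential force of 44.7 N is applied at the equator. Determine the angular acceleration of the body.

τ = F R = (44.7)(0.641) = 28.65 N·m.
From τ = Iα: α = 28.65/2.600 = 11.02 rad/s².

α ≈ 11.0 rad/s²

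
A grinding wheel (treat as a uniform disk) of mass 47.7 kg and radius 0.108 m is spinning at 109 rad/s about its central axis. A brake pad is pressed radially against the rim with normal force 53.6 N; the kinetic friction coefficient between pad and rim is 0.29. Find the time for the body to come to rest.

I = ½MR² = (1/2)(47.7)(0.108)² = 0.2782 kg·m².
Friction force f = μN = (0.29)(53.6) = 15.54 N at the rim; torque magnitude τ = fR = 1.679 N·m, opposing ω.
|α| = τ/I = 1.679/0.2782 = 6.035 rad/s² (deceleration).
0 = ω₀ − |α|t ⇒ t = ω₀/|α| = 109/6.035 = 18.06 s.

t ≈ 18.1 s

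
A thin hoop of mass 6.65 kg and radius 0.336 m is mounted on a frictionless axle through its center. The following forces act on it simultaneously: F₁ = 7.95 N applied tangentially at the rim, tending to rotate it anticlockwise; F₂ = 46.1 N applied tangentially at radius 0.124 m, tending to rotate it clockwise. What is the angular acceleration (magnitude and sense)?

I = MR² = (6.65)(0.336)² = 0.7508 kg·m².
Taking anticlockwise as positive: τ₁ = +(7.95)(0.336) = +2.671 N·m; τ₂ = −(46.1)(0.124) = −5.716 N·m.
Net torque τ = -3.045 N·m.
α = τ/I = -3.045/0.7508 = -4.056 rad/s².

α ≈ 4.06 rad/s², clockwise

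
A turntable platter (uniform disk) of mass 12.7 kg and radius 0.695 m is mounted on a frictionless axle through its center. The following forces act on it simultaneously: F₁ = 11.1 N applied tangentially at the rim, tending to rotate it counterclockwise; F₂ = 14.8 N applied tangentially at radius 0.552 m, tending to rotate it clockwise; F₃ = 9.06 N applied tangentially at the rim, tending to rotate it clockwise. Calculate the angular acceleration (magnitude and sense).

I = ½MR² = (1/2)(12.7)(0.695)² = 3.067 kg·m².
Taking counterclockwise as positive: τ₁ = +(11.1)(0.695) = +7.714 N·m; τ₂ = −(14.8)(0.552) = −8.170 N·m; τ₃ = −(9.06)(0.695) = −6.297 N·m.
Net torque τ = -6.752 N·m.
α = τ/I = -6.752/3.067 = -2.201 rad/s².

α ≈ 2.20 rad/s², clockwise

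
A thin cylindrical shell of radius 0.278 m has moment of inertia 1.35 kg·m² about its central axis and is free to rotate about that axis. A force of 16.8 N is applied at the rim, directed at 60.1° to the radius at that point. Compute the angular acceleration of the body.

Only the tangential component produces torque: τ = F R sinθ = (16.8)(0.278) sin 60.1° = 4.049 N·m.
Newton's second law for rotation, τ = Iα, gives α = τ/I = 4.049/1.350 = 2.999 rad/s².

α ≈ 3.00 rad/s²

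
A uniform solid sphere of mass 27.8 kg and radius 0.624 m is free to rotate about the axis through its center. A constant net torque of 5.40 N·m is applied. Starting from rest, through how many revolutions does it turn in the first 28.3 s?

≈ 79.5 revolutions

I = (2/5)MR² = (2/5)(27.8)(0.624)² = 4.330 kg·m².
α = τ/I = 5.40/4.330 = 1.247 rad/s².
θ = ½αt² = ½(1.247)(28.3)² = 499.4 rad.
Revolutions = θ/(2π) = 79.48.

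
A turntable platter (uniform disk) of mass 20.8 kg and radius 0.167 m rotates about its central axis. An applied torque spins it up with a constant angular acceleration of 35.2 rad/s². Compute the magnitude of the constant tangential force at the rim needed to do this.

F ≈ 61.1 N

I = ½MR² = (1/2)(20.8)(0.167)² = 0.2900 kg·m².
The required torque is τ = Iα = (0.2900)(35.20) = 10.21 N·m.
A tangential force at the rim gives τ = FR, so F = τ/R = 10.21/0.167 = 61.14 N.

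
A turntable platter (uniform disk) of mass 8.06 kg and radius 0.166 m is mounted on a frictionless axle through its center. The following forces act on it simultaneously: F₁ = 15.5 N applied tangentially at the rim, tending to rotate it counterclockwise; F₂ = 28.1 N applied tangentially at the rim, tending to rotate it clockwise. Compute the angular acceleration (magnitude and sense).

α ≈ 18.8 rad/s², clockwise

I = ½MR² = (1/2)(8.06)(0.166)² = 0.1111 kg·m².
Taking counterclockwise as positive: τ₁ = +(15.5)(0.166) = +2.573 N·m; τ₂ = −(28.1)(0.166) = −4.665 N·m.
Net torque τ = -2.092 N·m.
α = τ/I = -2.092/0.1111 = -18.83 rad/s².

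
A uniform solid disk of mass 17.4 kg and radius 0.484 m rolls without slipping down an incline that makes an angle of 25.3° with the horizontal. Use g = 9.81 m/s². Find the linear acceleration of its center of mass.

a ≈ 2.79 m/s²

Translation along the incline: Mg sinθ − f = Ma.
Rotation about the center: fR = Iα with I = ½MR². No-slip gives a = αR, so f = (I/R²)a = (1/2)M a.
Substituting: Mg sinθ = (1 + 0.5000)Ma, so a = g sinθ/(1 + 0.5000) = (9.81) sin 25.3° / 1.500 = 2.795 m/s².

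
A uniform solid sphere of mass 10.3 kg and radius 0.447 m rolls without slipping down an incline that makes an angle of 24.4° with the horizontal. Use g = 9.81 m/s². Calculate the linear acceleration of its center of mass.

Translation along the incline: Mg sinθ − f = Ma.
Rotation about the center: fR = Iα with I = (2/5)MR². No-slip gives a = αR, so f = (I/R²)a = (2/5)M a.
Substituting: Mg sinθ = (1 + 0.4000)Ma, so a = g sinθ/(1 + 0.4000) = (9.81) sin 24.4° / 1.400 = 2.895 m/s².

a ≈ 2.89 m/s²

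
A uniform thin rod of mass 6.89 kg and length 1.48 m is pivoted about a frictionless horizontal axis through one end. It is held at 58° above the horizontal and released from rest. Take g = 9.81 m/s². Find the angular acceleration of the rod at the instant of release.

α ≈ 5.27 rad/s²

About the pivot, I = (1/3)ML² = (1/3)(6.89)(1.48)² = 5.031 kg·m².
The weight acts at the center, a distance L/2 = 0.7400 m from the pivot; τ = Mg(L/2) cos 58° = 26.51 N·m.
α = τ/I = 26.51/5.031 = 5.269 rad/s².
(Equivalently α = (3g/(2L)) cos 58° = 5.269 rad/s².)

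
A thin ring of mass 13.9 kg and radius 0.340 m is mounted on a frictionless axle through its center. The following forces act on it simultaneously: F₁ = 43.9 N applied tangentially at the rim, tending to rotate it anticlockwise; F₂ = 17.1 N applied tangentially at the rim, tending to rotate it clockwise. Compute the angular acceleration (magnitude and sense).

α ≈ 5.67 rad/s², anticlockwise

I = MR² = (13.9)(0.340)² = 1.607 kg·m².
Taking anticlockwise as positive: τ₁ = +(43.9)(0.340) = +14.93 N·m; τ₂ = −(17.1)(0.340) = −5.814 N·m.
Net torque τ = 9.112 N·m.
α = τ/I = 9.112/1.607 = 5.671 rad/s².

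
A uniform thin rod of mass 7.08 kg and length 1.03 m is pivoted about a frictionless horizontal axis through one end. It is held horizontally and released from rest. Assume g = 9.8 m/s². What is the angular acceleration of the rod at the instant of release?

About the pivot, I = (1/3)ML² = (1/3)(7.08)(1.03)² = 2.504 kg·m².
The weight acts at the center, a distance L/2 = 0.5150 m from the pivot; τ = Mg(L/2) = 35.73 N·m.
α = τ/I = 35.73/2.504 = 14.27 rad/s².
(Equivalently α = (3g/(2L)) = 14.27 rad/s².)

α ≈ 14.3 rad/s²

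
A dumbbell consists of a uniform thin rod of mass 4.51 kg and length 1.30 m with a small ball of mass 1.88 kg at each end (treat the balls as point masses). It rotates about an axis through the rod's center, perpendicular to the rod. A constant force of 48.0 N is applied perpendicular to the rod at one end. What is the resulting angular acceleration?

α ≈ 14.0 rad/s²

I_rod = (1/12)ML² = (1/12)(4.51)(1.30)² = 0.6352 kg·m².
I_balls = 2·m·(L/2)² = 2(1.88)(0.6500)² = 1.589 kg·m².
Total I = 2.224 kg·m².
τ = F·(L/2) = (48.0)(0.650) = 31.20 N·m.
α = τ/I = 31.20/2.224 = 14.03 rad/s².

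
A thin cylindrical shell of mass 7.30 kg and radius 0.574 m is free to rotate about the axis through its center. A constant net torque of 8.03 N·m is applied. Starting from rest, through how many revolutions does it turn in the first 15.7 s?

≈ 65.5 revolutions

I = MR² = (7.30)(0.574)² = 2.405 kg·m².
α = τ/I = 8.03/2.405 = 3.339 rad/s².
θ = ½αt² = ½(3.339)(15.7)² = 411.5 rad.
Revolutions = θ/(2π) = 65.49.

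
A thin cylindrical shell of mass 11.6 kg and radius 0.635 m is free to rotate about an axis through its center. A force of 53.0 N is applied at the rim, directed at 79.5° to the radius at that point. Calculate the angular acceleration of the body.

α ≈ 7.07 rad/s²

I = MR² = (11.6)(0.635)² = 4.677 kg·m².
Only the tangential component produces torque: τ = F R sinθ = (53.0)(0.635) sin 79.5° = 33.09 N·m.
From τ = Iα: α = 33.09/4.677 = 7.075 rad/s².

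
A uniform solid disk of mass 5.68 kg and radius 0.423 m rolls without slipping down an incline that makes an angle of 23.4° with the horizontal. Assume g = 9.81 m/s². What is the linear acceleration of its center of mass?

a ≈ 2.60 m/s²

Translation along the incline: Mg sinθ − f = Ma.
Rotation about the center: fR = Iα with I = ½MR². No-slip gives a = αR, so f = (I/R²)a = (1/2)M a.
Substituting: Mg sinθ = (1 + 0.5000)Ma, so a = g sinθ/(1 + 0.5000) = (9.81) sin 23.4° / 1.500 = 2.597 m/s².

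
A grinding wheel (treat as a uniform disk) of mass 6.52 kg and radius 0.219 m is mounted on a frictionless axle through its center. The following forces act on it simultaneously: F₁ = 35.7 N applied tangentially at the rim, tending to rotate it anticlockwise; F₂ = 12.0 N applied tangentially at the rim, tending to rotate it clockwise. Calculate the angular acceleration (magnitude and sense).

I = ½MR² = (1/2)(6.52)(0.219)² = 0.1564 kg·m².
Taking anticlockwise as positive: τ₁ = +(35.7)(0.219) = +7.818 N·m; τ₂ = −(12.0)(0.219) = −2.628 N·m.
Net torque τ = 5.190 N·m.
α = τ/I = 5.190/0.1564 = 33.20 rad/s².

α ≈ 33.2 rad/s², anticlockwise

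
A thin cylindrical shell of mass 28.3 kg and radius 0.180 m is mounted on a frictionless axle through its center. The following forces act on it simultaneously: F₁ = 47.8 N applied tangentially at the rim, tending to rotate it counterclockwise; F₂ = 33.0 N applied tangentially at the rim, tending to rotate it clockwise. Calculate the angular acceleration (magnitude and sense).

I = MR² = (28.3)(0.180)² = 0.9169 kg·m².
Taking counterclockwise as positive: τ₁ = +(47.8)(0.180) = +8.604 N·m; τ₂ = −(33.0)(0.180) = −5.940 N·m.
Net torque τ = 2.664 N·m.
α = τ/I = 2.664/0.9169 = 2.905 rad/s².

α ≈ 2.91 rad/s², counterclockwise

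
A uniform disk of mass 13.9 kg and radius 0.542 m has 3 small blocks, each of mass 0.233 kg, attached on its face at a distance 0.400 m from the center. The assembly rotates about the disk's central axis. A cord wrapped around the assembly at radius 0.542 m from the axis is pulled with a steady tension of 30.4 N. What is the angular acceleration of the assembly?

α ≈ 7.65 rad/s²

I_disk = ½MR² = ½(13.9)(0.542)² = 2.042 kg·m².
I_blocks = 3·m·r² = 3(0.233)(0.400)² = 0.1118 kg·m².
Total I = 2.153 kg·m².
τ = F r = (30.4)(0.542) = 16.48 N·m.
α = τ/I = 16.48/2.153 = 7.651 rad/s².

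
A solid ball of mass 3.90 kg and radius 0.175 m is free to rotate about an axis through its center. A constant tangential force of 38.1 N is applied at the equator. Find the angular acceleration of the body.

α ≈ 140 rad/s²

I = (2/5)MR² = (2/5)(3.90)(0.175)² = 0.04777 kg·m².
τ = F R = (38.1)(0.175) = 6.667 N·m.
From τ = Iα: α = 6.667/0.04777 = 139.6 rad/s².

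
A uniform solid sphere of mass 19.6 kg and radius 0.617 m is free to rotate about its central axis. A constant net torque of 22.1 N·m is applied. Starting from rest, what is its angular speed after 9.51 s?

I = (2/5)MR² = (2/5)(19.6)(0.617)² = 2.985 kg·m².
α = τ/I = 22.1/2.985 = 7.405 rad/s².
ω = ω₀ + αt = 0 + (7.405)(9.51) = 70.42 rad/s.

ω ≈ 70.4 rad/s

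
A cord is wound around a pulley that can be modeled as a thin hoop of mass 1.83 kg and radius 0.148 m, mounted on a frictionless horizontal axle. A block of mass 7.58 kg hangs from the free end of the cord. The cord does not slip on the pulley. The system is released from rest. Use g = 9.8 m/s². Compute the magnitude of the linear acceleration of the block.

a ≈ 7.89 m/s²

I = MR² = (1.83)(0.148)² = 0.04008 kg·m².
Block: mg − T = ma. Pulley: TR = Iα. No-slip: a = αR, so T = (I/R²)a = 1.830·a.
Then mg = (m + 1.830)a, so a = (7.58)(9.8)/(7.58 + 1.830) = 7.894 m/s².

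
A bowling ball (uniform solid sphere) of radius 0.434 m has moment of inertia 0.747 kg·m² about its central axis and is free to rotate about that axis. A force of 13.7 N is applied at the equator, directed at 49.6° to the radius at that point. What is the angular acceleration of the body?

α ≈ 6.06 rad/s²

Only the tangential component produces torque: τ = F R sinθ = (13.7)(0.434) sin 49.6° = 4.528 N·m.
Newton's second law for rotation, τ = Iα, gives α = τ/I = 4.528/0.7470 = 6.062 rad/s².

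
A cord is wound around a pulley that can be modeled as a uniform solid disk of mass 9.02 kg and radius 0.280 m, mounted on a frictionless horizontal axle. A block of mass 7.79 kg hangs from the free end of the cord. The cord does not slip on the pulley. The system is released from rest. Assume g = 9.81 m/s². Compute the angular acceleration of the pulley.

I = ½MR² = (1/2)(9.02)(0.280)² = 0.3536 kg·m².
Block: mg − T = ma. Pulley: TR = Iα. No-slip: a = αR, so T = (I/R²)a = 4.510·a.
Then mg = (m + 4.510)a, so a = (7.79)(9.81)/(7.79 + 4.510) = 6.213 m/s².
α = a/R = 6.213/0.280 = 22.19 rad/s².

α ≈ 22.2 rad/s²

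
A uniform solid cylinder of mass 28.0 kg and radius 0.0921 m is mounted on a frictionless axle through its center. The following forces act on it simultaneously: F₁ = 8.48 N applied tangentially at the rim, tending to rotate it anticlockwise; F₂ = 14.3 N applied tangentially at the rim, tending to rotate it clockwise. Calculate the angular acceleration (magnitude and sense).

I = ½MR² = (1/2)(28.0)(0.0921)² = 0.1188 kg·m².
Taking anticlockwise as positive: τ₁ = +(8.48)(0.0921) = +0.7810 N·m; τ₂ = −(14.3)(0.0921) = −1.317 N·m.
Net torque τ = -0.5360 N·m.
α = τ/I = -0.5360/0.1188 = -4.514 rad/s².

α ≈ 4.51 rad/s², clockwise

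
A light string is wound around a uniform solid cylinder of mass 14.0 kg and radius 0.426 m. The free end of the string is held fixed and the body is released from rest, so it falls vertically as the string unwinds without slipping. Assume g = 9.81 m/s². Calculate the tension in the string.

Translation: Mg − T = Ma. Rotation about the center: TR = Iα with I = ½MR².
With a = αR: T = (I/R²)a = (1/2)M a, so Mg = (1 + 0.5000)Ma.
a = g/(1 + 0.5000) = 9.81/1.500 = 6.540 m/s².
T = 0.5000·M·a = (0.5000)(14.0)(6.540) = 45.78 N.

T ≈ 45.8 N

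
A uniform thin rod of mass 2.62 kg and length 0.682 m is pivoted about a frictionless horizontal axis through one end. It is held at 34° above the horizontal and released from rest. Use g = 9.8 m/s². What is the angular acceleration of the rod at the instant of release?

About the pivot, I = (1/3)ML² = (1/3)(2.62)(0.682)² = 0.4062 kg·m².
The weight acts at the center, a distance L/2 = 0.3410 m from the pivot; τ = Mg(L/2) cos 34° = 7.259 N·m.
α = τ/I = 7.259/0.4062 = 17.87 rad/s².

α ≈ 17.9 rad/s²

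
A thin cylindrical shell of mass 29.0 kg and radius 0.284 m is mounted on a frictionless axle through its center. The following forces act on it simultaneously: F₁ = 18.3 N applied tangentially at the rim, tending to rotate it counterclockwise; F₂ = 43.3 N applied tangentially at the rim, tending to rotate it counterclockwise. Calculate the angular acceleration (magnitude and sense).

α ≈ 7.48 rad/s², counterclockwise

I = MR² = (29.0)(0.284)² = 2.339 kg·m².
Taking counterclockwise as positive: τ₁ = +(18.3)(0.284) = +5.197 N·m; τ₂ = +(43.3)(0.284) = +12.30 N·m.
Net torque τ = 17.49 N·m.
α = τ/I = 17.49/2.339 = 7.479 rad/s².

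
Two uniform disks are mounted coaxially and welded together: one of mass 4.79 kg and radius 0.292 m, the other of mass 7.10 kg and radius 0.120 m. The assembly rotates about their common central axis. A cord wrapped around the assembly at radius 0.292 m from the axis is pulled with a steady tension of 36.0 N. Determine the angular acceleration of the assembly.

α ≈ 41.2 rad/s²

I = ½M₁R₁² + ½M₂R₂² = ½(4.79)(0.292)² + ½(7.10)(0.120)² = 0.2553 kg·m².
τ = F r = (36.0)(0.292) = 10.51 N·m.
α = τ/I = 10.51/0.2553 = 41.17 rad/s².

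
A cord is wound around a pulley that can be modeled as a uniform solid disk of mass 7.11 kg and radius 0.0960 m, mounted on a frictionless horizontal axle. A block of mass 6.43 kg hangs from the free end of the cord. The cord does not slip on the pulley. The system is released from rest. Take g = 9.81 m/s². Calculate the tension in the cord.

T ≈ 22.5 N

I = ½MR² = (1/2)(7.11)(0.0960)² = 0.03276 kg·m².
Block: mg − T = ma. Pulley: TR = Iα. No-slip: a = αR, so T = (I/R²)a = 3.555·a.
Then mg = (m + 3.555)a, so a = (6.43)(9.81)/(6.43 + 3.555) = 6.317 m/s².
T = 3.555·a = 22.46 N.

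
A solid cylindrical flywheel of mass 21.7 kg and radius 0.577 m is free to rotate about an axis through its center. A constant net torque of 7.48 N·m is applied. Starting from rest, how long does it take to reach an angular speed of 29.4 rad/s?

t ≈ 14.2 s

I = ½MR² = (1/2)(21.7)(0.577)² = 3.612 kg·m².
α = τ/I = 7.48/3.612 = 2.071 rad/s².
ω = αt ⇒ t = ω/α = 29.4/2.071 = 14.20 s.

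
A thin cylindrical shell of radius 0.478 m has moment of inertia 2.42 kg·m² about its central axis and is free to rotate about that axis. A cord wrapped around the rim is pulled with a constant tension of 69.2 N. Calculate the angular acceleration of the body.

α ≈ 13.7 rad/s²

τ = F R = (69.2)(0.478) = 33.08 N·m.
Newton's second law for rotation, τ = Iα, gives α = τ/I = 33.08/2.420 = 13.67 rad/s².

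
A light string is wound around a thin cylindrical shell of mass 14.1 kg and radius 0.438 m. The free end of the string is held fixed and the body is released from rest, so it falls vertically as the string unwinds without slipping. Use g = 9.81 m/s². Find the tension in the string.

Translation: Mg − T = Ma. Rotation about the center: TR = Iα with I = MR².
With a = αR: T = (I/R²)a = M a, so Mg = (1 + 1.000)Ma.
a = g/(1 + 1.000) = 9.81/2.000 = 4.905 m/s².
T = 1.000·M·a = (1.000)(14.1)(4.905) = 69.16 N.

T ≈ 69.2 N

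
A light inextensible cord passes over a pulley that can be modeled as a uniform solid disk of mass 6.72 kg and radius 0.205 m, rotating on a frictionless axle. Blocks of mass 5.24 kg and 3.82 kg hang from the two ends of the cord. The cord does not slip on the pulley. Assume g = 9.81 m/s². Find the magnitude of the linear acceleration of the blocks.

I = ½MR² = (1/2)(6.72)(0.205)² = 0.1412 kg·m².
Heavier block: m₁g − T₁ = m₁a. Lighter block: T₂ − m₂g = m₂a.
Pulley: (T₁ − T₂)R = Iα = I(a/R), so T₁ − T₂ = (I/R²)a = (1/2)M_p a = 3.360·a.
Adding the three: (m₁ − m₂)g = (m₁ + m₂ + 3.360)a, so a = (5.24 − 3.82)(9.81)/(5.24 + 3.82 + 3.360) = 1.122 m/s².

a ≈ 1.12 m/s²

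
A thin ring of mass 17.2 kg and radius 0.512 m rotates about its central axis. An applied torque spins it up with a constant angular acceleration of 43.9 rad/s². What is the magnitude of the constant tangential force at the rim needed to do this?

F ≈ 387 N

I = MR² = (17.2)(0.512)² = 4.509 kg·m².
The required torque is τ = Iα = (4.509)(43.90) = 197.9 N·m.
A tangential force at the rim gives τ = FR, so F = τ/R = 197.9/0.512 = 386.6 N.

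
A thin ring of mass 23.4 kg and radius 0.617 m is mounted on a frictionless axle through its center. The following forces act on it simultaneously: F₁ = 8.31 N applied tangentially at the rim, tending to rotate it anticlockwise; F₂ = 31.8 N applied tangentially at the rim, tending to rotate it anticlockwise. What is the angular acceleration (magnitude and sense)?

α ≈ 2.78 rad/s², anticlockwise

I = MR² = (23.4)(0.617)² = 8.908 kg·m².
Taking anticlockwise as positive: τ₁ = +(8.31)(0.617) = +5.127 N·m; τ₂ = +(31.8)(0.617) = +19.62 N·m.
Net torque τ = 24.75 N·m.
α = τ/I = 24.75/8.908 = 2.778 rad/s².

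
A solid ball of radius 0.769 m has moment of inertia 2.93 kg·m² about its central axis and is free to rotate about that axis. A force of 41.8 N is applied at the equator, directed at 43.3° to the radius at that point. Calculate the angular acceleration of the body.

α ≈ 7.52 rad/s²

Only the tangential component produces torque: τ = F R sinθ = (41.8)(0.769) sin 43.3° = 22.05 N·m.
Newton's second law for rotation, τ = Iα, gives α = τ/I = 22.05/2.930 = 7.524 rad/s².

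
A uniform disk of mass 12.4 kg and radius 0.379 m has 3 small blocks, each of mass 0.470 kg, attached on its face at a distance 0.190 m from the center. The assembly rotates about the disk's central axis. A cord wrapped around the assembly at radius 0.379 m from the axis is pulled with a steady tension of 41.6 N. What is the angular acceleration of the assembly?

I_disk = ½MR² = ½(12.4)(0.379)² = 0.8906 kg·m².
I_blocks = 3·m·r² = 3(0.470)(0.190)² = 0.05090 kg·m².
Total I = 0.9415 kg·m².
τ = F r = (41.6)(0.379) = 15.77 N·m.
α = τ/I = 15.77/0.9415 = 16.75 rad/s².

α ≈ 16.7 rad/s²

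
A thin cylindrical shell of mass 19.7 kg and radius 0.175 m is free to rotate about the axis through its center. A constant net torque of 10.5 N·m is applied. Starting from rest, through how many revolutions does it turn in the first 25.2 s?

I = MR² = (19.7)(0.175)² = 0.6033 kg·m².
α = τ/I = 10.5/0.6033 = 17.40 rad/s².
θ = ½αt² = ½(17.40)(25.2)² = 5526 rad.
Revolutions = θ/(2π) = 879.5.

≈ 880 revolutions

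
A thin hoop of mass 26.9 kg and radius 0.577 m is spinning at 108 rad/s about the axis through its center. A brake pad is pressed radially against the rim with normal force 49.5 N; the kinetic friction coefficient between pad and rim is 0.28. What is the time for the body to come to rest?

t ≈ 121 s

I = MR² = (26.9)(0.577)² = 8.956 kg·m².
Friction force f = μN = (0.28)(49.5) = 13.86 N at the rim; torque magnitude τ = fR = 7.997 N·m, opposing ω.
|α| = τ/I = 7.997/8.956 = 0.8930 rad/s² (deceleration).
0 = ω₀ − |α|t ⇒ t = ω₀/|α| = 108/0.8930 = 120.9 s.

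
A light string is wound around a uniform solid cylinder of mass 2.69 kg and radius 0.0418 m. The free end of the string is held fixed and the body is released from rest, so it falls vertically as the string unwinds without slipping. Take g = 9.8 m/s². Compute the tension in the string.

T ≈ 8.79 N

Translation: Mg − T = Ma. Rotation about the center: TR = Iα with I = ½MR².
With a = αR: T = (I/R²)a = (1/2)M a, so Mg = (1 + 0.5000)Ma.
a = g/(1 + 0.5000) = 9.8/1.500 = 6.533 m/s².
T = 0.5000·M·a = (0.5000)(2.69)(6.533) = 8.787 N.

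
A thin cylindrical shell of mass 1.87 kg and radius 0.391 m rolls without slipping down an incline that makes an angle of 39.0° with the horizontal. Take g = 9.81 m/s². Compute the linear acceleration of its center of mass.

a ≈ 3.09 m/s²

Translation along the incline: Mg sinθ − f = Ma.
Rotation about the center: fR = Iα with I = MR². No-slip gives a = αR, so f = (I/R²)a = M a.
Substituting: Mg sinθ = (1 + 1.000)Ma, so a = g sinθ/(1 + 1.000) = (9.81) sin 39.0° / 2.000 = 3.087 m/s².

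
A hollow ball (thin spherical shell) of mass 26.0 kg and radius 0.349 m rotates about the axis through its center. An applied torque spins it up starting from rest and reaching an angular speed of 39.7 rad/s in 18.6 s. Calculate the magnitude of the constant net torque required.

I = (2/3)MR² = (2/3)(26.0)(0.349)² = 2.111 kg·m².
α = Δω/Δt = (39.7 − 0)/18.6 = 2.134 rad/s².
τ = Iα = (2.111)(2.134) = 4.506 N·m.

τ ≈ 4.51 N·m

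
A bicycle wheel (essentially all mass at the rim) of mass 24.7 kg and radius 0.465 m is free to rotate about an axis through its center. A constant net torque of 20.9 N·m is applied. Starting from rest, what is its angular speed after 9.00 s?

I = MR² = (24.7)(0.465)² = 5.341 kg·m².
α = τ/I = 20.9/5.341 = 3.913 rad/s².
ω = ω₀ + αt = 0 + (3.913)(9.00) = 35.22 rad/s.

ω ≈ 35.2 rad/s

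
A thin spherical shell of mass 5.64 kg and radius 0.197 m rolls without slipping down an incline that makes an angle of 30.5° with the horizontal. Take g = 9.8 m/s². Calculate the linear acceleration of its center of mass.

Translation along the incline: Mg sinθ − f = Ma.
Rotation about the center: fR = Iα with I = (2/3)MR². No-slip gives a = αR, so f = (I/R²)a = (2/3)M a.
Substituting: Mg sinθ = (1 + 0.6667)Ma, so a = g sinθ/(1 + 0.6667) = (9.8) sin 30.5° / 1.667 = 2.984 m/s².

a ≈ 2.98 m/s²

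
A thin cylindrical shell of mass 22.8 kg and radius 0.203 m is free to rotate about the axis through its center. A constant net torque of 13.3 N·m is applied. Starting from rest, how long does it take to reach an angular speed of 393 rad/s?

t ≈ 27.8 s

I = MR² = (22.8)(0.203)² = 0.9396 kg·m².
α = τ/I = 13.3/0.9396 = 14.16 rad/s².
ω = αt ⇒ t = ω/α = 393/14.16 = 27.76 s.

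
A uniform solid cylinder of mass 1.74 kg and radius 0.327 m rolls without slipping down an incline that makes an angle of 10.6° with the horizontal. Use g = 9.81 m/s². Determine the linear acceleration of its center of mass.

a ≈ 1.20 m/s²

Translation along the incline: Mg sinθ − f = Ma.
Rotation about the center: fR = Iα with I = ½MR². No-slip gives a = αR, so f = (I/R²)a = (1/2)M a.
Substituting: Mg sinθ = (1 + 0.5000)Ma, so a = g sinθ/(1 + 0.5000) = (9.81) sin 10.6° / 1.500 = 1.203 m/s².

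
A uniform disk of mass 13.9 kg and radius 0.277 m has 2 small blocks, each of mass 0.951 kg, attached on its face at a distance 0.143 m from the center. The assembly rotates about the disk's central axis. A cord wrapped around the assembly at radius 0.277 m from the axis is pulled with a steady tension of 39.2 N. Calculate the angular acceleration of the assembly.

α ≈ 19.0 rad/s²

I_disk = ½MR² = ½(13.9)(0.277)² = 0.5333 kg·m².
I_blocks = 2·m·r² = 2(0.951)(0.143)² = 0.03889 kg·m².
Total I = 0.5722 kg·m².
τ = F r = (39.2)(0.277) = 10.86 N·m.
α = τ/I = 10.86/0.5722 = 18.98 rad/s².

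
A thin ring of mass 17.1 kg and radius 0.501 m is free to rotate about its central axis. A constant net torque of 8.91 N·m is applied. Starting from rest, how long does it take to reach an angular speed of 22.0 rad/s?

I = MR² = (17.1)(0.501)² = 4.292 kg·m².
α = τ/I = 8.91/4.292 = 2.076 rad/s².
ω = αt ⇒ t = ω/α = 22.0/2.076 = 10.60 s.

t ≈ 10.6 s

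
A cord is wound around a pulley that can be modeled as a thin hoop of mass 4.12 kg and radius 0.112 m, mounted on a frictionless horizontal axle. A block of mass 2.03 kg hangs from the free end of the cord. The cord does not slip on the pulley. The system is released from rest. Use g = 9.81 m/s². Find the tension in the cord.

T ≈ 13.3 N

I = MR² = (4.12)(0.112)² = 0.05168 kg·m².
Block: mg − T = ma. Pulley: TR = Iα. No-slip: a = αR, so T = (I/R²)a = 4.120·a.
Then mg = (m + 4.120)a, so a = (2.03)(9.81)/(2.03 + 4.120) = 3.238 m/s².
T = 4.120·a = 13.34 N.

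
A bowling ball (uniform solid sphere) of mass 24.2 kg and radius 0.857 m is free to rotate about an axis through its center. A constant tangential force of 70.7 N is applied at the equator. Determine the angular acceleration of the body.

I = (2/5)MR² = (2/5)(24.2)(0.857)² = 7.109 kg·m².
τ = F R = (70.7)(0.857) = 60.59 N·m.
From τ = Iα: α = 60.59/7.109 = 8.522 rad/s².

α ≈ 8.52 rad/s²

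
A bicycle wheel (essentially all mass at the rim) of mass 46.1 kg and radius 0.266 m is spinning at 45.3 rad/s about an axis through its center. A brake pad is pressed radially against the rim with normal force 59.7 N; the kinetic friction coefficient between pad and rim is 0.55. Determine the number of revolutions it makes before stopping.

≈ 61.0 revolutions

I = MR² = (46.1)(0.266)² = 3.262 kg·m².
Friction force f = μN = (0.55)(59.7) = 32.84 N at the rim; torque magnitude τ = fR = 8.734 N·m, opposing ω.
|α| = τ/I = 8.734/3.262 = 2.678 rad/s² (deceleration).
ω² = ω₀² − 2|α|θ with ω = 0 ⇒ θ = ω₀²/(2|α|) = 383.2 rad = 60.99 rev.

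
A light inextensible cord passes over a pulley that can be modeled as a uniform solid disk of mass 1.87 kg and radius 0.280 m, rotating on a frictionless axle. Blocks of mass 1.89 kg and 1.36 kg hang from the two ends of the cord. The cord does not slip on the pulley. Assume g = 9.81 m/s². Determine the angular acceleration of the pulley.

α ≈ 4.44 rad/s²

I = ½MR² = (1/2)(1.87)(0.280)² = 0.07330 kg·m².
Heavier block: m₁g − T₁ = m₁a. Lighter block: T₂ − m₂g = m₂a.
Pulley: (T₁ − T₂)R = Iα = I(a/R), so T₁ − T₂ = (I/R²)a = (1/2)M_p a = 0.9350·a.
Adding the three: (m₁ − m₂)g = (m₁ + m₂ + 0.9350)a, so a = (1.89 − 1.36)(9.81)/(1.89 + 1.36 + 0.9350) = 1.242 m/s².
α = a/R = 1.242/0.280 = 4.437 rad/s².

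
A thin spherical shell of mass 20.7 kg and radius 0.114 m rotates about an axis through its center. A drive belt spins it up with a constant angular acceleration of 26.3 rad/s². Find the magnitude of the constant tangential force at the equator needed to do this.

F ≈ 41.4 N

I = (2/3)MR² = (2/3)(20.7)(0.114)² = 0.1793 kg·m².
The required torque is τ = Iα = (0.1793)(26.30) = 4.717 N·m.
A tangential force at the equator gives τ = FR, so F = τ/R = 4.717/0.114 = 41.38 N.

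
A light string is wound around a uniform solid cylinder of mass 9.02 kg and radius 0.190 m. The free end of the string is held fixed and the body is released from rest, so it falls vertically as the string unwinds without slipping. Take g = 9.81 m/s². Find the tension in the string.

T ≈ 29.5 N

Translation: Mg − T = Ma. Rotation about the center: TR = Iα with I = ½MR².
With a = αR: T = (I/R²)a = (1/2)M a, so Mg = (1 + 0.5000)Ma.
a = g/(1 + 0.5000) = 9.81/1.500 = 6.540 m/s².
T = 0.5000·M·a = (0.5000)(9.02)(6.540) = 29.50 N.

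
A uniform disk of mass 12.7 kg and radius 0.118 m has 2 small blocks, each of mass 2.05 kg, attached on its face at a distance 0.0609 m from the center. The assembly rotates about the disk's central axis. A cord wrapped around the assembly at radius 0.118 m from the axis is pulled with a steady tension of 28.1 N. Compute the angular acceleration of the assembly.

α ≈ 32.0 rad/s²

I_disk = ½MR² = ½(12.7)(0.118)² = 0.08842 kg·m².
I_blocks = 2·m·r² = 2(2.05)(0.0609)² = 0.01521 kg·m².
Total I = 0.1036 kg·m².
τ = F r = (28.1)(0.118) = 3.316 N·m.
α = τ/I = 3.316/0.1036 = 32.00 rad/s².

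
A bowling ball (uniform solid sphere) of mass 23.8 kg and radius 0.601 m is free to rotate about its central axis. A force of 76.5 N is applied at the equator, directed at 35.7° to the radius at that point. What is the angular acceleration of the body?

I = (2/5)MR² = (2/5)(23.8)(0.601)² = 3.439 kg·m².
Only the tangential component produces torque: τ = F R sinθ = (76.5)(0.601) sin 35.7° = 26.83 N·m.
From τ = Iα: α = 26.83/3.439 = 7.802 rad/s².

α ≈ 7.80 rad/s²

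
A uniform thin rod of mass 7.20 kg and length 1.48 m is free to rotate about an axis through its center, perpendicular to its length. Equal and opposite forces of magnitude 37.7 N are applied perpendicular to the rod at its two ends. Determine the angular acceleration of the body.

I = (1/12)ML² = (1/12)(7.20)(1.48)² = 1.314 kg·m².
The couple gives τ = F·(L/2) + F·(L/2) = F L = (37.7)(1.48) = 55.80 N·m.
From τ = Iα: α = 55.80/1.314 = 42.45 rad/s².

α ≈ 42.5 rad/s²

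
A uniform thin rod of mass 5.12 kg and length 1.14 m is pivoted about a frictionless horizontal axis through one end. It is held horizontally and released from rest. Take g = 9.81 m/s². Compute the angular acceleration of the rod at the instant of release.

α ≈ 12.9 rad/s²

About the pivot, I = (1/3)ML² = (1/3)(5.12)(1.14)² = 2.218 kg·m².
The weight acts at the center, a distance L/2 = 0.5700 m from the pivot; τ = Mg(L/2) = 28.63 N·m.
α = τ/I = 28.63/2.218 = 12.91 rad/s².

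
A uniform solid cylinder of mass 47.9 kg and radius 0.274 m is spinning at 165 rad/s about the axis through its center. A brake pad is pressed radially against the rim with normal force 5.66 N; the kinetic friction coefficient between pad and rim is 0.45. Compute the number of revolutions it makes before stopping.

I = ½MR² = (1/2)(47.9)(0.274)² = 1.798 kg·m².
Friction force f = μN = (0.45)(5.66) = 2.547 N at the rim; torque magnitude τ = fR = 0.6979 N·m, opposing ω.
|α| = τ/I = 0.6979/1.798 = 0.3881 rad/s² (deceleration).
ω² = ω₀² − 2|α|θ with ω = 0 ⇒ θ = ω₀²/(2|α|) = 35070 rad = 5582 rev.

≈ 5580 revolutions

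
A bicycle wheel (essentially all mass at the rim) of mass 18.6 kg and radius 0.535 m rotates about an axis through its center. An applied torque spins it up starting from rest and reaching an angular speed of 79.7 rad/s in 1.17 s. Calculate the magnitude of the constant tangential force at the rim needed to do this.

I = MR² = (18.6)(0.535)² = 5.324 kg·m².
α = Δω/Δt = (79.7 − 0)/1.17 = 68.12 rad/s².
The required torque is τ = Iα = (5.324)(68.12) = 362.7 N·m.
A tangential force at the rim gives τ = FR, so F = τ/R = 362.7/0.535 = 677.9 N.

F ≈ 678 N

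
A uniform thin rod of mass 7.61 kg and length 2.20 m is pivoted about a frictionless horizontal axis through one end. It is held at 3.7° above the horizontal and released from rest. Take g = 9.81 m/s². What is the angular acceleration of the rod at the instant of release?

α ≈ 6.67 rad/s²

About the pivot, I = (1/3)ML² = (1/3)(7.61)(2.20)² = 12.28 kg·m².
The weight acts at the center, a distance L/2 = 1.100 m from the pivot; τ = Mg(L/2) cos 3.7° = 81.95 N·m.
α = τ/I = 81.95/12.28 = 6.675 rad/s².
(Equivalently α = (3g/(2L)) cos 3.7° = 6.675 rad/s².)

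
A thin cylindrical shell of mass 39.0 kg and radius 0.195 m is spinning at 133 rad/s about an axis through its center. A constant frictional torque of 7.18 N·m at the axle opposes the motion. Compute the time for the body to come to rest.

I = MR² = (39.0)(0.195)² = 1.483 kg·m².
The net torque has magnitude 7.18 N·m, opposing ω.
|α| = τ/I = 7.180/1.483 = 4.842 rad/s² (deceleration).
0 = ω₀ − |α|t ⇒ t = ω₀/|α| = 133/4.842 = 27.47 s.

t ≈ 27.5 s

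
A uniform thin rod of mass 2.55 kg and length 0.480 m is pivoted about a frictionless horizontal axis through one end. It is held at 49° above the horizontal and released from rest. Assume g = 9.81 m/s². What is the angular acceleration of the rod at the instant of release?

α ≈ 20.1 rad/s²

About the pivot, I = (1/3)ML² = (1/3)(2.55)(0.480)² = 0.1958 kg·m².
The weight acts at the center, a distance L/2 = 0.2400 m from the pivot; τ = Mg(L/2) cos 49° = 3.939 N·m.
α = τ/I = 3.939/0.1958 = 20.11 rad/s².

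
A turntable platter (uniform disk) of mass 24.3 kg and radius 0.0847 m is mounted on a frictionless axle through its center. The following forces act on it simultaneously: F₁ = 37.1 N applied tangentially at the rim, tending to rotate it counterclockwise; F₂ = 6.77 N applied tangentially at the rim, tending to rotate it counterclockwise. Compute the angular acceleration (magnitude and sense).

I = ½MR² = (1/2)(24.3)(0.0847)² = 0.08717 kg·m².
Taking counterclockwise as positive: τ₁ = +(37.1)(0.0847) = +3.142 N·m; τ₂ = +(6.77)(0.0847) = +0.5734 N·m.
Net torque τ = 3.716 N·m.
α = τ/I = 3.716/0.08717 = 42.63 rad/s².

α ≈ 42.6 rad/s², counterclockwise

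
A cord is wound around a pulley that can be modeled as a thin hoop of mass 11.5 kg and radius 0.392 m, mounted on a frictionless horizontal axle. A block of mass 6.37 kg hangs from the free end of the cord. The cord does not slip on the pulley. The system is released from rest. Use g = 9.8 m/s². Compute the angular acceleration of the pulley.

I = MR² = (11.5)(0.392)² = 1.767 kg·m².
Block: mg − T = ma. Pulley: TR = Iα. No-slip: a = αR, so T = (I/R²)a = 11.50·a.
Then mg = (m + 11.50)a, so a = (6.37)(9.8)/(6.37 + 11.50) = 3.493 m/s².
α = a/R = 3.493/0.392 = 8.912 rad/s².

α ≈ 8.91 rad/s²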